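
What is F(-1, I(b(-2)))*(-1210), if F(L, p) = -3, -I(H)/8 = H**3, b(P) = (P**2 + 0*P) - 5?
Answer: 3630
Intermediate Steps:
b(P) = -5 + P**2 (b(P) = (P**2 + 0) - 5 = P**2 - 5 = -5 + P**2)
I(H) = -8*H**3
F(-1, I(b(-2)))*(-1210) = -3*(-1210) = 3630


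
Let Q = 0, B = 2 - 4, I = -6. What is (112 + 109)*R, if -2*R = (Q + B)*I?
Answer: -1326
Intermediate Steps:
B = -2
R = -6 (R = -(0 - 2)*(-6)/2 = -(-1)*(-6) = -½*12 = -6)
(112 + 109)*R = (112 + 109)*(-6) = 221*(-6) = -1326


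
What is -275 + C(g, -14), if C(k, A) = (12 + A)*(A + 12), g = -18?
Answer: -271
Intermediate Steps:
C(k, A) = (12 + A)² (C(k, A) = (12 + A)*(12 + A) = (12 + A)²)
-275 + C(g, -14) = -275 + (12 - 14)² = -275 + (-2)² = -275 + 4 = -271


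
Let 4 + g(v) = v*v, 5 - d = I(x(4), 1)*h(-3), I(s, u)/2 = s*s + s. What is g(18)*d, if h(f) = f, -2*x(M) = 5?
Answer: 8800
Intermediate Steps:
x(M) = -5/2 (x(M) = -½*5 = -5/2)
I(s, u) = 2*s + 2*s² (I(s, u) = 2*(s*s + s) = 2*(s² + s) = 2*(s + s²) = 2*s + 2*s²)
d = 55/2 (d = 5 - 2*(-5/2)*(1 - 5/2)*(-3) = 5 - 2*(-5/2)*(-3/2)*(-3) = 5 - 15*(-3)/2 = 5 - 1*(-45/2) = 5 + 45/2 = 55/2 ≈ 27.500)
g(v) = -4 + v² (g(v) = -4 + v*v = -4 + v²)
g(18)*d = (-4 + 18²)*(55/2) = (-4 + 324)*(55/2) = 320*(55/2) = 8800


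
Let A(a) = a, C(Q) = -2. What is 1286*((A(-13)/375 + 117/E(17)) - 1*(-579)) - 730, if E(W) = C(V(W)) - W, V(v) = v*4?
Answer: 5243290108/7125 ≈ 7.3590e+5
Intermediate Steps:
V(v) = 4*v
E(W) = -2 - W
1286*((A(-13)/375 + 117/E(17)) - 1*(-579)) - 730 = 1286*((-13/375 + 117/(-2 - 1*17)) - 1*(-579)) - 730 = 1286*((-13*1/375 + 117/(-2 - 17)) + 579) - 730 = 1286*((-13/375 + 117/(-19)) + 579) - 730 = 1286*((-13/375 + 117*(-1/19)) + 579) - 730 = 1286*((-13/375 - 117/19) + 579) - 730 = 1286*(-44122/7125 + 579) - 730 = 1286*(4081253/7125) - 730 = 5248491358/7125 - 730 = 5243290108/7125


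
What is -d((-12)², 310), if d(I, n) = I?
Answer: -144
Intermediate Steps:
-d((-12)², 310) = -1*(-12)² = -1*144 = -144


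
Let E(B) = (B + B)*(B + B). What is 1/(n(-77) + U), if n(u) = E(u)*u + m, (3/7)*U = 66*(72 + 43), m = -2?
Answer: -1/1808424 ≈ -5.5297e-7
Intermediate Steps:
E(B) = 4*B**2 (E(B) = (2*B)*(2*B) = 4*B**2)
U = 17710 (U = 7*(66*(72 + 43))/3 = 7*(66*115)/3 = (7/3)*7590 = 17710)
n(u) = -2 + 4*u**3 (n(u) = (4*u**2)*u - 2 = 4*u**3 - 2 = -2 + 4*u**3)
1/(n(-77) + U) = 1/((-2 + 4*(-77)**3) + 17710) = 1/((-2 + 4*(-456533)) + 17710) = 1/((-2 - 1826132) + 17710) = 1/(-1826134 + 17710) = 1/(-1808424) = -1/1808424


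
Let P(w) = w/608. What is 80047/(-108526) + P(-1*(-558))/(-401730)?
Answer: -148118845409/200815721120 ≈ -0.73759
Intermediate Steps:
P(w) = w/608 (P(w) = w*(1/608) = w/608)
80047/(-108526) + P(-1*(-558))/(-401730) = 80047/(-108526) + ((-1*(-558))/608)/(-401730) = 80047*(-1/108526) + ((1/608)*558)*(-1/401730) = -7277/9866 + (279/304)*(-1/401730) = -7277/9866 - 93/40708640 = -148118845409/200815721120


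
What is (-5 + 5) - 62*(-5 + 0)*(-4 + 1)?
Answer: -930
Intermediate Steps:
(-5 + 5) - 62*(-5 + 0)*(-4 + 1) = 0 - (-310)*(-3) = 0 - 62*15 = 0 - 930 = -930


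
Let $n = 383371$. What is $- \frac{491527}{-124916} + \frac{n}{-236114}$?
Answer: $\frac{34083617121}{14747208212} \approx 2.3112$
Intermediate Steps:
$- \frac{491527}{-124916} + \frac{n}{-236114} = - \frac{491527}{-124916} + \frac{383371}{-236114} = \left(-491527\right) \left(- \frac{1}{124916}\right) + 383371 \left(- \frac{1}{236114}\right) = \frac{491527}{124916} - \frac{383371}{236114} = \frac{34083617121}{14747208212}$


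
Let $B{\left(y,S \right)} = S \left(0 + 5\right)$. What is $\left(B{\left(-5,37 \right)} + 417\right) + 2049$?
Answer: $2651$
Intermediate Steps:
$B{\left(y,S \right)} = 5 S$ ($B{\left(y,S \right)} = S 5 = 5 S$)
$\left(B{\left(-5,37 \right)} + 417\right) + 2049 = \left(5 \cdot 37 + 417\right) + 2049 = \left(185 + 417\right) + 2049 = 602 + 2049 = 2651$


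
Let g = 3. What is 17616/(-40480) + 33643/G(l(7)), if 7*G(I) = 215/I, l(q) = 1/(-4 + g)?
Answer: -119210849/108790 ≈ -1095.8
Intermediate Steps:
l(q) = -1 (l(q) = 1/(-4 + 3) = 1/(-1) = -1)
G(I) = 215/(7*I) (G(I) = (215/I)/7 = 215/(7*I))
17616/(-40480) + 33643/G(l(7)) = 17616/(-40480) + 33643/(((215/7)/(-1))) = 17616*(-1/40480) + 33643/(((215/7)*(-1))) = -1101/2530 + 33643/(-215/7) = -1101/2530 + 33643*(-7/215) = -1101/2530 - 235501/215 = -119210849/108790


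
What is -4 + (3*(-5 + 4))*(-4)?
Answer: 8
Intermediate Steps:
-4 + (3*(-5 + 4))*(-4) = -4 + (3*(-1))*(-4) = -4 - 3*(-4) = -4 + 12 = 8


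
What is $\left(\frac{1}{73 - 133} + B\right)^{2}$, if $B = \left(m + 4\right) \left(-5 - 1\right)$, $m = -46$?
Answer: $\frac{228584161}{3600} \approx 63496.0$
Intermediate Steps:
$B = 252$ ($B = \left(-46 + 4\right) \left(-5 - 1\right) = \left(-42\right) \left(-6\right) = 252$)
$\left(\frac{1}{73 - 133} + B\right)^{2} = \left(\frac{1}{73 - 133} + 252\right)^{2} = \left(\frac{1}{-60} + 252\right)^{2} = \left(- \frac{1}{60} + 252\right)^{2} = \left(\frac{15119}{60}\right)^{2} = \frac{228584161}{3600}$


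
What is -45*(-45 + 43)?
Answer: 90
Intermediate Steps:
-45*(-45 + 43) = -45*(-2) = 90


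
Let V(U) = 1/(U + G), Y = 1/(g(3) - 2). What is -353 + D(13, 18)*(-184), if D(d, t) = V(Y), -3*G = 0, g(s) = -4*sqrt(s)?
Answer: 15 + 736*sqrt(3) ≈ 1289.8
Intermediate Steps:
G = 0 (G = -1/3*0 = 0)
Y = 1/(-2 - 4*sqrt(3)) (Y = 1/(-4*sqrt(3) - 2) = 1/(-2 - 4*sqrt(3)) ≈ -0.11200)
V(U) = 1/U (V(U) = 1/(U + 0) = 1/U)
D(d, t) = 1/(1/22 - sqrt(3)/11)
-353 + D(13, 18)*(-184) = -353 + (-2 - 4*sqrt(3))*(-184) = -353 + (368 + 736*sqrt(3)) = 15 + 736*sqrt(3)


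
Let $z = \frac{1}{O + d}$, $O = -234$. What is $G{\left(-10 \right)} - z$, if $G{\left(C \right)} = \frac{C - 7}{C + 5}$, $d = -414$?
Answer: $\frac{11021}{3240} \approx 3.4015$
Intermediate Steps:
$G{\left(C \right)} = \frac{-7 + C}{5 + C}$
$z = - \frac{1}{648}$ ($z = \frac{1}{-234 - 414} = \frac{1}{-648} = - \frac{1}{648} \approx -0.0015432$)
$G{\left(-10 \right)} - z = \frac{-7 - 10}{5 - 10} - - \frac{1}{648} = \frac{1}{-5} \left(-17\right) + \frac{1}{648} = \left(- \frac{1}{5}\right) \left(-17\right) + \frac{1}{648} = \frac{17}{5} + \frac{1}{648} = \frac{11021}{3240}$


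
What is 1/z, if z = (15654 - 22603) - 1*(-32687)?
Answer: 1/25738 ≈ 3.8853e-5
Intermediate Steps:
z = 25738 (z = -6949 + 32687 = 25738)
1/z = 1/25738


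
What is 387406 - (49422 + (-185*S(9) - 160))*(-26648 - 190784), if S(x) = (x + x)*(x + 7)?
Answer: -873254370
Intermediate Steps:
S(x) = 2*x*(7 + x) (S(x) = (2*x)*(7 + x) = 2*x*(7 + x))
387406 - (49422 + (-185*S(9) - 160))*(-26648 - 190784) = 387406 - (49422 + (-370*9*(7 + 9) - 160))*(-26648 - 190784) = 387406 - (49422 + (-370*9*16 - 160))*(-217432) = 387406 - (49422 + (-185*288 - 160))*(-217432) = 387406 - (49422 + (-53280 - 160))*(-217432) = 387406 - (49422 - 53440)*(-217432) = 387406 - (-4018)*(-217432) = 387406 - 1*873641776 = 387406 - 873641776 = -873254370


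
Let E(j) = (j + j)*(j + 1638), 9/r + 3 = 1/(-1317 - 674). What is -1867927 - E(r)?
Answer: -33156897040259/17844338 ≈ -1.8581e+6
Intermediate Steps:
r = -17919/5974 (r = 9/(-3 + 1/(-1317 - 674)) = 9/(-3 + 1/(-1991)) = 9/(-3 - 1/1991) = 9/(-5974/1991) = 9*(-1991/5974) = -17919/5974 ≈ -2.9995)
E(j) = 2*j*(1638 + j) (E(j) = (2*j)*(1638 + j) = 2*j*(1638 + j))
-1867927 - E(r) = -1867927 - 2*(-17919)*(1638 - 17919/5974)/5974 = -1867927 - 2*(-17919)*9767493/(5974*5974) = -1867927 - 1*(-175023707067/17844338) = -1867927 + 175023707067/17844338 = -33156897040259/17844338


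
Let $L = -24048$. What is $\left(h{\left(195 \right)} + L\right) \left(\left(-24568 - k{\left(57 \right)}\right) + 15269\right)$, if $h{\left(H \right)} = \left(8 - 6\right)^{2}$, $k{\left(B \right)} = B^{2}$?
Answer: $301704112$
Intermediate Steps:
$h{\left(H \right)} = 4$ ($h{\left(H \right)} = 2^{2} = 4$)
$\left(h{\left(195 \right)} + L\right) \left(\left(-24568 - k{\left(57 \right)}\right) + 15269\right) = \left(4 - 24048\right) \left(\left(-24568 - 57^{2}\right) + 15269\right) = - 24044 \left(\left(-24568 - 3249\right) + 15269\right) = - 24044 \left(-27817 + 15269\right) = \left(-24044\right) \left(-12548\right) = 301704112$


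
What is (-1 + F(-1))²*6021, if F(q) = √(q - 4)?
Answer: 6021*(1 - I*√5)² ≈ -24084.0 - 26927.0*I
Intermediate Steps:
F(q) = √(-4 + q)
(-1 + F(-1))²*6021 = (-1 + √(-4 - 1))²*6021 = (-1 + √(-5))²*6021 = (-1 + I*√5)²*6021 = 6021*(-1 + I*√5)²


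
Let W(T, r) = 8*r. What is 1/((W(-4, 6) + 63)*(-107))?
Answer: -1/11877 ≈ -8.4196e-5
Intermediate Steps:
1/((W(-4, 6) + 63)*(-107)) = 1/((8*6 + 63)*(-107)) = 1/((48 + 63)*(-107)) = 1/(111*(-107)) = 1/(-11877) = -1/11877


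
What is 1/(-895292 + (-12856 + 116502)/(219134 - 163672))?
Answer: -27731/24827290629 ≈ -1.1170e-6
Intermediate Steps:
1/(-895292 + (-12856 + 116502)/(219134 - 163672)) = 1/(-895292 + 103646/55462) = 1/(-895292 + 103646*(1/55462)) = 1/(-895292 + 51823/27731) = 1/(-24827290629/27731) = -27731/24827290629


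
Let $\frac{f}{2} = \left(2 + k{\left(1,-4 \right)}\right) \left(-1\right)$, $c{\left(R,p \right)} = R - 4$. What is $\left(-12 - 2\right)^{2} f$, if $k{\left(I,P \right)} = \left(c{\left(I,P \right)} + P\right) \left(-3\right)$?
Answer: $-9016$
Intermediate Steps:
$c{\left(R,p \right)} = -4 + R$
$k{\left(I,P \right)} = 12 - 3 I - 3 P$ ($k{\left(I,P \right)} = \left(\left(-4 + I\right) + P\right) \left(-3\right) = \left(-4 + I + P\right) \left(-3\right) = 12 - 3 I - 3 P$)
$f = -46$ ($f = 2 \left(2 - -21\right) \left(-1\right) = 2 \left(2 + \left(12 - 3 + 12\right)\right) \left(-1\right) = 2 \left(2 + 21\right) \left(-1\right) = 2 \cdot 23 \left(-1\right) = 2 \left(-23\right) = -46$)
$\left(-12 - 2\right)^{2} f = \left(-12 - 2\right)^{2} \left(-46\right) = \left(-14\right)^{2} \left(-46\right) = 196 \left(-46\right) = -9016$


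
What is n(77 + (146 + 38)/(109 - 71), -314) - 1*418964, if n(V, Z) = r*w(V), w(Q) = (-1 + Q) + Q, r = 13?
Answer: -7920133/19 ≈ -4.1685e+5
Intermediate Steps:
w(Q) = -1 + 2*Q
n(V, Z) = -13 + 26*V (n(V, Z) = 13*(-1 + 2*V) = -13 + 26*V)
n(77 + (146 + 38)/(109 - 71), -314) - 1*418964 = (-13 + 26*(77 + (146 + 38)/(109 - 71))) - 1*418964 = (-13 + 26*(77 + 184/38)) - 418964 = (-13 + 26*(77 + 184*(1/38))) - 418964 = (-13 + 26*(77 + 92/19)) - 418964 = (-13 + 26*(1555/19)) - 418964 = (-13 + 40430/19) - 418964 = 40183/19 - 418964 = -7920133/19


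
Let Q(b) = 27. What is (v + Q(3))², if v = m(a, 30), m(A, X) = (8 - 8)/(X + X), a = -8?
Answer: 729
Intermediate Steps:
m(A, X) = 0 (m(A, X) = 0/((2*X)) = 0*(1/(2*X)) = 0)
v = 0
(v + Q(3))² = (0 + 27)² = 27² = 729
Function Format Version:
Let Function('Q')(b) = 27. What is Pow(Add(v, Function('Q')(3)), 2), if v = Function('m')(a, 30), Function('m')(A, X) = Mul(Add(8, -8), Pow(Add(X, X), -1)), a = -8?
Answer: 729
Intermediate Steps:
Function('m')(A, X) = 0 (Function('m')(A, X) = Mul(0, Pow(Mul(2, X), -1)) = Mul(0, Mul(Rational(1, 2), Pow(X, -1))) = 0)
v = 0
Pow(Add(v, Function('Q')(3)), 2) = Pow(Add(0, 27), 2) = Pow(27, 2) = 729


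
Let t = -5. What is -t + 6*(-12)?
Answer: -67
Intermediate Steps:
-t + 6*(-12) = -1*(-5) + 6*(-12) = 5 - 72 = -67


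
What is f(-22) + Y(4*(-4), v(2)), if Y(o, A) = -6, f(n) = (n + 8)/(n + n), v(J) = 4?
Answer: -125/22 ≈ -5.6818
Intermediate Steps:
f(n) = (8 + n)/(2*n) (f(n) = (8 + n)/((2*n)) = (8 + n)*(1/(2*n)) = (8 + n)/(2*n))
f(-22) + Y(4*(-4), v(2)) = (½)*(8 - 22)/(-22) - 6 = (½)*(-1/22)*(-14) - 6 = 7/22 - 6 = -125/22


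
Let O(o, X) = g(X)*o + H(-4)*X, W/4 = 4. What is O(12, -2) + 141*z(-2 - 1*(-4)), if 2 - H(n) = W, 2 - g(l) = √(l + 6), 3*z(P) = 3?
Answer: 169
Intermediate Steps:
W = 16 (W = 4*4 = 16)
z(P) = 1 (z(P) = (⅓)*3 = 1)
g(l) = 2 - √(6 + l) (g(l) = 2 - √(l + 6) = 2 - √(6 + l))
H(n) = -14 (H(n) = 2 - 1*16 = 2 - 16 = -14)
O(o, X) = -14*X + o*(2 - √(6 + X)) (O(o, X) = (2 - √(6 + X))*o - 14*X = o*(2 - √(6 + X)) - 14*X = -14*X + o*(2 - √(6 + X)))
O(12, -2) + 141*z(-2 - 1*(-4)) = (-14*(-2) - 1*12*(-2 + √(6 - 2))) + 141*1 = (28 - 1*12*(-2 + √4)) + 141 = (28 - 1*12*(-2 + 2)) + 141 = (28 - 1*12*0) + 141 = (28 + 0) + 141 = 28 + 141 = 169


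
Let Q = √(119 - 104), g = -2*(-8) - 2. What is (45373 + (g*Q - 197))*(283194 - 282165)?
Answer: 46486104 + 14406*√15 ≈ 4.6542e+7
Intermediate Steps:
g = 14 (g = 16 - 2 = 14)
Q = √15 ≈ 3.8730
(45373 + (g*Q - 197))*(283194 - 282165) = (45373 + (14*√15 - 197))*(283194 - 282165) = (45373 + (-197 + 14*√15))*1029 = (45176 + 14*√15)*1029 = 46486104 + 14406*√15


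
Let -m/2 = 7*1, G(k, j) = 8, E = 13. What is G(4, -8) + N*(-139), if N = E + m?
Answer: 147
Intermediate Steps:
m = -14 ≈ -14.000
N = -1 (N = 13 - 14 = -1)
G(4, -8) + N*(-139) = 8 - 1*(-139) = 8 + 139 = 147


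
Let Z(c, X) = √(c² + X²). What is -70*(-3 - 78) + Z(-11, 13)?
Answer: 5670 + √290 ≈ 5687.0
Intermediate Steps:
Z(c, X) = √(X² + c²)
-70*(-3 - 78) + Z(-11, 13) = -70*(-3 - 78) + √(13² + (-11)²) = -70*(-81) + √(169 + 121) = 5670 + √290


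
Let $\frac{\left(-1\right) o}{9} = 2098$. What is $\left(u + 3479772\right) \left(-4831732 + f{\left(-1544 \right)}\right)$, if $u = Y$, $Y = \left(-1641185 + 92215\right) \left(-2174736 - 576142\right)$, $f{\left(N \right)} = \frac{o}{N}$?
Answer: $- \frac{3973504768279939823854}{193} \approx -2.0588 \cdot 10^{19}$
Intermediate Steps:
$o = -18882$ ($o = \left(-9\right) 2098 = -18882$)
$f{\left(N \right)} = - \frac{18882}{N}$
$Y = 4261027495660$ ($Y = \left(-1548970\right) \left(-2750878\right) = 4261027495660$)
$u = 4261027495660$
$\left(u + 3479772\right) \left(-4831732 + f{\left(-1544 \right)}\right) = \left(4261027495660 + 3479772\right) \left(-4831732 - \frac{18882}{-1544}\right) = 4261030975432 \left(-4831732 - - \frac{9441}{772}\right) = 4261030975432 \left(-4831732 + \frac{9441}{772}\right) = 4261030975432 \left(- \frac{3730087663}{772}\right) = - \frac{3973504768279939823854}{193}$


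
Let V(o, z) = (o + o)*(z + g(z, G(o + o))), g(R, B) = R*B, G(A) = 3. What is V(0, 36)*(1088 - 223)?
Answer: 0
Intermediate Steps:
g(R, B) = B*R
V(o, z) = 8*o*z (V(o, z) = (o + o)*(z + 3*z) = (2*o)*(4*z) = 8*o*z)
V(0, 36)*(1088 - 223) = (8*0*36)*(1088 - 223) = 0*865 = 0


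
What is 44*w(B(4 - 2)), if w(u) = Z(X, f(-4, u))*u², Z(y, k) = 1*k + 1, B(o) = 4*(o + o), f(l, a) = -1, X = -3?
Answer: 0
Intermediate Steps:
B(o) = 8*o (B(o) = 4*(2*o) = 8*o)
Z(y, k) = 1 + k (Z(y, k) = k + 1 = 1 + k)
w(u) = 0 (w(u) = (1 - 1)*u² = 0*u² = 0)
44*w(B(4 - 2)) = 44*0 = 0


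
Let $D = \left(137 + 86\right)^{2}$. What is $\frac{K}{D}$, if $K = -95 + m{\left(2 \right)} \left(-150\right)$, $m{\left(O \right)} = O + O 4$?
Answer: $- \frac{1595}{49729} \approx -0.032074$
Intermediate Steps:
$m{\left(O \right)} = 5 O$ ($m{\left(O \right)} = O + 4 O = 5 O$)
$K = -1595$ ($K = -95 + 5 \cdot 2 \left(-150\right) = -95 + 10 \left(-150\right) = -95 - 1500 = -1595$)
$D = 49729$ ($D = 223^{2} = 49729$)
$\frac{K}{D} = - \frac{1595}{49729}$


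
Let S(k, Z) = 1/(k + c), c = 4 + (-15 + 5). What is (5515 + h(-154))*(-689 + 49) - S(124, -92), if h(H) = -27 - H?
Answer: -426083841/118 ≈ -3.6109e+6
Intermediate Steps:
c = -6 (c = 4 - 10 = -6)
S(k, Z) = 1/(-6 + k) (S(k, Z) = 1/(k - 6) = 1/(-6 + k))
(5515 + h(-154))*(-689 + 49) - S(124, -92) = (5515 + (-27 - 1*(-154)))*(-689 + 49) - 1/(-6 + 124) = (5515 + (-27 + 154))*(-640) - 1/118 = (5515 + 127)*(-640) - 1*1/118 = 5642*(-640) - 1/118 = -3610880 - 1/118 = -426083841/118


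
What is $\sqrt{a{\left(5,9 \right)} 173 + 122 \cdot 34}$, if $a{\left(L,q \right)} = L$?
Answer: $3 \sqrt{557} \approx 70.802$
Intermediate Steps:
$\sqrt{a{\left(5,9 \right)} 173 + 122 \cdot 34} = \sqrt{5 \cdot 173 + 122 \cdot 34} = \sqrt{865 + 4148} = \sqrt{5013} = 3 \sqrt{557}$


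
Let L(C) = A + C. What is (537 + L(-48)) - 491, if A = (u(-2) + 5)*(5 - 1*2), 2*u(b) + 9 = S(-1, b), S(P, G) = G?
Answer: -7/2 ≈ -3.5000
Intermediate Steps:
u(b) = -9/2 + b/2
A = -3/2 (A = ((-9/2 + (½)*(-2)) + 5)*(5 - 1*2) = ((-9/2 - 1) + 5)*(5 - 2) = (-11/2 + 5)*3 = -½*3 = -3/2 ≈ -1.5000)
L(C) = -3/2 + C
(537 + L(-48)) - 491 = (537 + (-3/2 - 48)) - 491 = (537 - 99/2) - 491 = 975/2 - 491 = -7/2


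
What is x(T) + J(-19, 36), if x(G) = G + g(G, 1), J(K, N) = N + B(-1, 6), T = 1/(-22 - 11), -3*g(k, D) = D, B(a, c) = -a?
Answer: 403/11 ≈ 36.636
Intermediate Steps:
g(k, D) = -D/3
T = -1/33 (T = 1/(-33) = -1/33 ≈ -0.030303)
J(K, N) = 1 + N (J(K, N) = N - 1*(-1) = N + 1 = 1 + N)
x(G) = -⅓ + G (x(G) = G - ⅓*1 = G - ⅓ = -⅓ + G)
x(T) + J(-19, 36) = (-⅓ - 1/33) + (1 + 36) = -4/11 + 37 = 403/11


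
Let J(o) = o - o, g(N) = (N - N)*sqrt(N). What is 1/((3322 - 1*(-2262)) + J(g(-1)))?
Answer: 1/5584 ≈ 0.00017908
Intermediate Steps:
g(N) = 0 (g(N) = 0*sqrt(N) = 0)
J(o) = 0
1/((3322 - 1*(-2262)) + J(g(-1))) = 1/((3322 - 1*(-2262)) + 0) = 1/((3322 + 2262) + 0) = 1/(5584 + 0) = 1/5584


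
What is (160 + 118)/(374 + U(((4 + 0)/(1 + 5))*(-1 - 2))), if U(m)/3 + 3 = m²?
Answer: 278/377 ≈ 0.73740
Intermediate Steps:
U(m) = -9 + 3*m²
(160 + 118)/(374 + U(((4 + 0)/(1 + 5))*(-1 - 2))) = (160 + 118)/(374 + (-9 + 3*(((4 + 0)/(1 + 5))*(-1 - 2))²)) = 278/(374 + (-9 + 3*((4/6)*(-3))²)) = 278/(374 + (-9 + 3*((4*(⅙))*(-3))²)) = 278/(374 + (-9 + 3*((⅔)*(-3))²)) = 278/(374 + (-9 + 3*(-2)²)) = 278/(374 + (-9 + 3*4)) = 278/(374 + (-9 + 12)) = 278/(374 + 3) = 278/377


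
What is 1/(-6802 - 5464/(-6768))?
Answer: -846/5753809 ≈ -0.00014703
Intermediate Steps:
1/(-6802 - 5464/(-6768)) = 1/(-6802 - 5464*(-1/6768)) = 1/(-6802 + 683/846) = 1/(-5753809/846) = -846/5753809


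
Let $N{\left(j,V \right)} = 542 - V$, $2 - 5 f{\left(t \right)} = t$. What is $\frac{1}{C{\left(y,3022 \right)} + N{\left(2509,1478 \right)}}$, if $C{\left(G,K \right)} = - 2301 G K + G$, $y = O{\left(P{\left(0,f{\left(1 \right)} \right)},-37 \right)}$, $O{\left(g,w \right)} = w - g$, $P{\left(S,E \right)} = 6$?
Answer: $\frac{1}{299004767} \approx 3.3444 \cdot 10^{-9}$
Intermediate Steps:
$f{\left(t \right)} = \frac{2}{5} - \frac{t}{5}$
$y = -43$ ($y = -37 - 6 = -43$)
$C{\left(G,K \right)} = G - 2301 G K$ ($C{\left(G,K \right)} = - 2301 G K + G = G - 2301 G K$)
$\frac{1}{C{\left(y,3022 \right)} + N{\left(2509,1478 \right)}} = \frac{1}{- 43 \left(1 - 6953622\right) + \left(542 - 1478\right)} = \frac{1}{\left(-43\right) \left(-6953621\right) - 936} = \frac{1}{299005703 - 936} = \frac{1}{299004767}$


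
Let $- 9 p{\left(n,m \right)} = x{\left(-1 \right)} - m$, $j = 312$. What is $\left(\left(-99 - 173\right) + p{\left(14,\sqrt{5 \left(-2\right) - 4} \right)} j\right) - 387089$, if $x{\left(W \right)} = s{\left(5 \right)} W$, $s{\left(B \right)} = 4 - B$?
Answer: $- \frac{1162187}{3} + \frac{104 i \sqrt{14}}{3} \approx -3.874 \cdot 10^{5} + 129.71 i$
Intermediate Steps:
$x{\left(W \right)} = - W$ ($x{\left(W \right)} = \left(4 - 5\right) W = - W$)
$p{\left(n,m \right)} = - \frac{1}{9} + \frac{m}{9}$ ($p{\left(n,m \right)} = - \frac{\left(-1\right) \left(-1\right) - m}{9} = - \frac{1 - m}{9} = - \frac{1}{9} + \frac{m}{9}$)
$\left(\left(-99 - 173\right) + p{\left(14,\sqrt{5 \left(-2\right) - 4} \right)} j\right) - 387089 = \left(\left(-99 - 173\right) + \left(- \frac{1}{9} + \frac{\sqrt{5 \left(-2\right) - 4}}{9}\right) 312\right) - 387089 = \left(-272 + \left(- \frac{1}{9} + \frac{\sqrt{-10 - 4}}{9}\right) 312\right) - 387089 = \left(-272 + \left(- \frac{1}{9} + \frac{\sqrt{-14}}{9}\right) 312\right) - 387089 = \left(-272 + \left(- \frac{1}{9} + \frac{i \sqrt{14}}{9}\right) 312\right) - 387089 = \left(-272 - \left(\frac{104}{3} - \frac{104 i \sqrt{14}}{3}\right)\right) - 387089 = \left(- \frac{920}{3} + \frac{104 i \sqrt{14}}{3}\right) - 387089 = - \frac{1162187}{3} + \frac{104 i \sqrt{14}}{3}$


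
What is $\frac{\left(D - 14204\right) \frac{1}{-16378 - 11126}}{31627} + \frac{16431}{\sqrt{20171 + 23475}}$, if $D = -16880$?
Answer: $\frac{7771}{217467252} + \frac{16431 \sqrt{43646}}{43646} \approx 78.649$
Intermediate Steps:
$\frac{\left(D - 14204\right) \frac{1}{-16378 - 11126}}{31627} + \frac{16431}{\sqrt{20171 + 23475}} = \frac{\left(-16880 - 14204\right) \frac{1}{-16378 - 11126}}{31627} + \frac{16431}{\sqrt{20171 + 23475}} = - \frac{31084}{-27504} \cdot \frac{1}{31627} + \frac{16431}{\sqrt{43646}} = \left(-31084\right) \left(- \frac{1}{27504}\right) \frac{1}{31627} + 16431 \frac{\sqrt{43646}}{43646} = \frac{7771}{6876} \cdot \frac{1}{31627} + \frac{16431 \sqrt{43646}}{43646} = \frac{7771}{217467252} + \frac{16431 \sqrt{43646}}{43646}$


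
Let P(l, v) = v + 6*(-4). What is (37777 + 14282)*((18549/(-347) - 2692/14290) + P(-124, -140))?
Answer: -28091417836293/2479315 ≈ -1.1330e+7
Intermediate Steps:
P(l, v) = -24 + v (P(l, v) = v - 24 = -24 + v)
(37777 + 14282)*((18549/(-347) - 2692/14290) + P(-124, -140)) = (37777 + 14282)*((18549/(-347) - 2692/14290) + (-24 - 140)) = 52059*((18549*(-1/347) - 2692*1/14290) - 164) = 52059*((-18549/347 - 1346/7145) - 164) = 52059*(-132999667/2479315 - 164) = 52059*(-539607327/2479315) = -28091417836293/2479315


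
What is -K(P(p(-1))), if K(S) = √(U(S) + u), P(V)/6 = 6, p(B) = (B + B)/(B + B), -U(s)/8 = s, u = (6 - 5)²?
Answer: -I*√287 ≈ -16.941*I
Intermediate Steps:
u = 1 (u = 1² = 1)
U(s) = -8*s
p(B) = 1 (p(B) = (2*B)/((2*B)) = (2*B)*(1/(2*B)) = 1)
P(V) = 36 (P(V) = 6*6 = 36)
K(S) = √(1 - 8*S) (K(S) = √(-8*S + 1) = √(1 - 8*S))
-K(P(p(-1))) = -√(1 - 8*36) = -√(1 - 288) = -√(-287) = -I*√287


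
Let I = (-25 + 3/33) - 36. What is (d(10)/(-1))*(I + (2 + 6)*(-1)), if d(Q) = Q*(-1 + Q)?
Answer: 68220/11 ≈ 6201.8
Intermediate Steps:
I = -670/11 (I = (-25 + 3*(1/33)) - 36 = (-25 + 1/11) - 36 = -274/11 - 36 = -670/11 ≈ -60.909)
(d(10)/(-1))*(I + (2 + 6)*(-1)) = ((10*(-1 + 10))/(-1))*(-670/11 + (2 + 6)*(-1)) = ((10*9)*(-1))*(-670/11 + 8*(-1)) = (90*(-1))*(-670/11 - 8) = -90*(-758/11) = 68220/11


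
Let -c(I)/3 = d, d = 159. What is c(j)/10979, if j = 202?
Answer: -477/10979 ≈ -0.043447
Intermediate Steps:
c(I) = -477 (c(I) = -3*159 = -477)
c(j)/10979 = -477/10979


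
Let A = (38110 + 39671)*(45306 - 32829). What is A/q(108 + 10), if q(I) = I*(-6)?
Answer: -323491179/236 ≈ -1.3707e+6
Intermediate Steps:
q(I) = -6*I
A = 970473537 (A = 77781*12477 = 970473537)
A/q(108 + 10) = 970473537/((-6*(108 + 10))) = 970473537/((-6*118)) = 970473537/(-708) = 970473537*(-1/708) = -323491179/236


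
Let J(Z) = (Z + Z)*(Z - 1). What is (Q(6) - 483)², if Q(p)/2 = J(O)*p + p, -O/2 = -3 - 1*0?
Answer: 62001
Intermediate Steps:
O = 6 (O = -2*(-3 - 1*0) = -2*(-3 + 0) = -2*(-3) = 6)
J(Z) = 2*Z*(-1 + Z) (J(Z) = (2*Z)*(-1 + Z) = 2*Z*(-1 + Z))
Q(p) = 122*p (Q(p) = 2*((2*6*(-1 + 6))*p + p) = 2*((2*6*5)*p + p) = 2*(60*p + p) = 2*(61*p) = 122*p)
(Q(6) - 483)² = (122*6 - 483)² = (732 - 483)² = 249² = 62001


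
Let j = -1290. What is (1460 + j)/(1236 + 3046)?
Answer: 85/2141 ≈ 0.039701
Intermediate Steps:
(1460 + j)/(1236 + 3046) = (1460 - 1290)/(1236 + 3046) = 170/4282 = 170*(1/4282) = 85/2141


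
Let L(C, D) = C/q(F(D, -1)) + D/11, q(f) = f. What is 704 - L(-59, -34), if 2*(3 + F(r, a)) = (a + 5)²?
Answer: 39539/55 ≈ 718.89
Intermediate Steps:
F(r, a) = -3 + (5 + a)²/2 (F(r, a) = -3 + (a + 5)²/2 = -3 + (5 + a)²/2)
L(C, D) = C/5 + D/11 (L(C, D) = C/(-3 + (5 - 1)²/2) + D/11 = C/(-3 + (½)*4²) + D*(1/11) = C/(-3 + (½)*16) + D/11 = C/(-3 + 8) + D/11 = C/5 + D/11)
704 - L(-59, -34) = 704 - ((⅕)*(-59) + (1/11)*(-34)) = 704 - (-59/5 - 34/11) = 704 - 1*(-819/55) = 704 + 819/55 = 39539/55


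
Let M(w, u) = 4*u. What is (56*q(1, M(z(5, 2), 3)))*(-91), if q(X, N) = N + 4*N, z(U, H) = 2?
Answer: -305760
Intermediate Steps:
q(X, N) = 5*N
(56*q(1, M(z(5, 2), 3)))*(-91) = (56*(5*(4*3)))*(-91) = (56*(5*12))*(-91) = (56*60)*(-91) = 3360*(-91) = -305760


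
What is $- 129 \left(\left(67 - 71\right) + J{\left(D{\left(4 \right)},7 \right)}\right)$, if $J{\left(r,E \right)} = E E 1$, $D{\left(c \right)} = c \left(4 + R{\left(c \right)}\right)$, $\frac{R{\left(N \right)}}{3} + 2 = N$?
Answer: $-5805$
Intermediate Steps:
$R{\left(N \right)} = -6 + 3 N$
$D{\left(c \right)} = c \left(-2 + 3 c\right)$ ($D{\left(c \right)} = c \left(4 + \left(-6 + 3 c\right)\right) = c \left(-2 + 3 c\right)$)
$J{\left(r,E \right)} = E^{2}$ ($J{\left(r,E \right)} = E^{2} \cdot 1 = E^{2}$)
$- 129 \left(\left(67 - 71\right) + J{\left(D{\left(4 \right)},7 \right)}\right) = - 129 \left(\left(67 - 71\right) + 7^{2}\right) = - 129 \left(-4 + 49\right) = \left(-129\right) 45 = -5805$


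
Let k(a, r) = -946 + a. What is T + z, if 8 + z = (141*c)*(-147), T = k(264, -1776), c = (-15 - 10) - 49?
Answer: 1533108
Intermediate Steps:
c = -74 (c = -25 - 49 = -74)
T = -682 (T = -946 + 264 = -682)
z = 1533790 (z = -8 + (141*(-74))*(-147) = -8 - 10434*(-147) = -8 + 1533798 = 1533790)
T + z = -682 + 1533790 = 1533108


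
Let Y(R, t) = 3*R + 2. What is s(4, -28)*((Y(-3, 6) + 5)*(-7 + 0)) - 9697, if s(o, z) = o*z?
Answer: -11265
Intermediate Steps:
Y(R, t) = 2 + 3*R
s(4, -28)*((Y(-3, 6) + 5)*(-7 + 0)) - 9697 = (4*(-28))*(((2 + 3*(-3)) + 5)*(-7 + 0)) - 9697 = -112*((2 - 9) + 5)*(-7) - 9697 = -112*(-7 + 5)*(-7) - 9697 = -(-224)*(-7) - 9697 = -112*14 - 9697 = -1568 - 9697 = -11265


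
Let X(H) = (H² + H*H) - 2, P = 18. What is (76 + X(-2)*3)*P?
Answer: 1692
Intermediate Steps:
X(H) = -2 + 2*H² (X(H) = (H² + H²) - 2 = 2*H² - 2 = -2 + 2*H²)
(76 + X(-2)*3)*P = (76 + (-2 + 2*(-2)²)*3)*18 = (76 + (-2 + 2*4)*3)*18 = (76 + (-2 + 8)*3)*18 = (76 + 6*3)*18 = (76 + 18)*18 = 94*18 = 1692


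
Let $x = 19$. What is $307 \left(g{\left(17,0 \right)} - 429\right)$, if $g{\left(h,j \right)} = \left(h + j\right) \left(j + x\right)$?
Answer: $-32542$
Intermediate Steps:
$g{\left(h,j \right)} = \left(19 + j\right) \left(h + j\right)$ ($g{\left(h,j \right)} = \left(h + j\right) \left(j + 19\right) = \left(h + j\right) \left(19 + j\right) = \left(19 + j\right) \left(h + j\right)$)
$307 \left(g{\left(17,0 \right)} - 429\right) = 307 \left(\left(0^{2} + 19 \cdot 17 + 19 \cdot 0 + 17 \cdot 0\right) - 429\right) = 307 \left(\left(0 + 323 + 0 + 0\right) - 429\right) = 307 \left(323 - 429\right) = 307 \left(-106\right) = -32542$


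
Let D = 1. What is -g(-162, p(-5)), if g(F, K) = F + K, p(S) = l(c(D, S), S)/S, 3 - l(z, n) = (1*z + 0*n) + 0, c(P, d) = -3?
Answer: 816/5 ≈ 163.20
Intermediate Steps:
l(z, n) = 3 - z (l(z, n) = 3 - ((1*z + 0*n) + 0) = 3 - ((z + 0) + 0) = 3 - (z + 0) = 3 - z)
p(S) = 6/S (p(S) = (3 - 1*(-3))/S = (3 + 3)/S = 6/S)
-g(-162, p(-5)) = -(-162 + 6/(-5)) = -(-162 + 6*(-⅕)) = -(-162 - 6/5) = -1*(-816/5) = 816/5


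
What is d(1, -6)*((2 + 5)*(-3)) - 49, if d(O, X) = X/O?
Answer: 77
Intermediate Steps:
d(1, -6)*((2 + 5)*(-3)) - 49 = (-6/1)*((2 + 5)*(-3)) - 49 = (-6*1)*(7*(-3)) - 49 = -6*(-21) - 49 = 126 - 49 = 77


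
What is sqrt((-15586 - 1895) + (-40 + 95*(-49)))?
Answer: 12*I*sqrt(154) ≈ 148.92*I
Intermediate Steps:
sqrt((-15586 - 1895) + (-40 + 95*(-49))) = sqrt(-17481 + (-40 - 4655)) = sqrt(-17481 - 4695) = sqrt(-22176) = 12*I*sqrt(154)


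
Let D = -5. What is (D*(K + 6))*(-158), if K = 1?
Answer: 5530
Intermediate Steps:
(D*(K + 6))*(-158) = -5*(1 + 6)*(-158) = -5*7*(-158) = -35*(-158) = 5530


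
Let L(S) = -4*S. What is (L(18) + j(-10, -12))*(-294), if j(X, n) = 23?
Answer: 14406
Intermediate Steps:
(L(18) + j(-10, -12))*(-294) = (-4*18 + 23)*(-294) = (-72 + 23)*(-294) = -49*(-294) = 14406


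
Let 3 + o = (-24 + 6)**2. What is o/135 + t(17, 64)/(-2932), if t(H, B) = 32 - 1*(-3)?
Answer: 312149/131940 ≈ 2.3658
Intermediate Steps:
t(H, B) = 35 (t(H, B) = 32 + 3 = 35)
o = 321 (o = -3 + (-24 + 6)**2 = -3 + (-18)**2 = -3 + 324 = 321)
o/135 + t(17, 64)/(-2932) = 321/135 + 35/(-2932) = 321*(1/135) + 35*(-1/2932) = 107/45 - 35/2932 = 312149/131940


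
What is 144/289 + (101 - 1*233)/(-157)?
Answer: 60756/45373 ≈ 1.3390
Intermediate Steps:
144/289 + (101 - 1*233)/(-157) = 144*(1/289) + (101 - 233)*(-1/157) = 144/289 - 132*(-1/157) = 144/289 + 132/157 = 60756/45373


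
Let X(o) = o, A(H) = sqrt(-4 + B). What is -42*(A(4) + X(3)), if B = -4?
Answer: -126 - 84*I*sqrt(2) ≈ -126.0 - 118.79*I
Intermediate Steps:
A(H) = 2*I*sqrt(2) (A(H) = sqrt(-4 - 4) = sqrt(-8) = 2*I*sqrt(2))
-42*(A(4) + X(3)) = -42*(2*I*sqrt(2) + 3) = -42*(3 + 2*I*sqrt(2)) = -126 - 84*I*sqrt(2)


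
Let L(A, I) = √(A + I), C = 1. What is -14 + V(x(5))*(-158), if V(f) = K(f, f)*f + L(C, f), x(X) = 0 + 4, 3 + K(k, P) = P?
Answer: -646 - 158*√5 ≈ -999.30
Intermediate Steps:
K(k, P) = -3 + P
x(X) = 4
V(f) = √(1 + f) + f*(-3 + f) (V(f) = (-3 + f)*f + √(1 + f) = f*(-3 + f) + √(1 + f) = √(1 + f) + f*(-3 + f))
-14 + V(x(5))*(-158) = -14 + (√(1 + 4) + 4*(-3 + 4))*(-158) = -14 + (√5 + 4*1)*(-158) = -14 + (√5 + 4)*(-158) = -14 + (4 + √5)*(-158) = -14 + (-632 - 158*√5) = -646 - 158*√5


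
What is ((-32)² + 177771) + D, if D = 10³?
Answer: 179795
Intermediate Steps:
D = 1000
((-32)² + 177771) + D = ((-32)² + 177771) + 1000 = (1024 + 177771) + 1000 = 178795 + 1000 = 179795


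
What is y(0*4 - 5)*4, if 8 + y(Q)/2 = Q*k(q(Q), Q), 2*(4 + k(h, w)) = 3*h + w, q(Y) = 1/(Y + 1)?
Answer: 211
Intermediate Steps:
q(Y) = 1/(1 + Y)
k(h, w) = -4 + w/2 + 3*h/2 (k(h, w) = -4 + (3*h + w)/2 = -4 + (w + 3*h)/2 = -4 + (w/2 + 3*h/2) = -4 + w/2 + 3*h/2)
y(Q) = -16 + 2*Q*(-4 + Q/2 + 3/(2*(1 + Q))) (y(Q) = -16 + 2*(Q*(-4 + Q/2 + 3/(2*(1 + Q)))) = -16 + 2*Q*(-4 + Q/2 + 3/(2*(1 + Q))))
y(0*4 - 5)*4 = ((-16 + (0*4 - 5)**3 - 21*(0*4 - 5) - 7*(0*4 - 5)**2)/(1 + (0*4 - 5)))*4 = ((-16 + (0 - 5)**3 - 21*(0 - 5) - 7*(0 - 5)**2)/(1 + (0 - 5)))*4 = ((-16 + (-5)**3 - 21*(-5) - 7*(-5)**2)/(1 - 5))*4 = ((-16 - 125 + 105 - 7*25)/(-4))*4 = -(-16 - 125 + 105 - 175)/4*4 = -1/4*(-211)*4 = (211/4)*4 = 211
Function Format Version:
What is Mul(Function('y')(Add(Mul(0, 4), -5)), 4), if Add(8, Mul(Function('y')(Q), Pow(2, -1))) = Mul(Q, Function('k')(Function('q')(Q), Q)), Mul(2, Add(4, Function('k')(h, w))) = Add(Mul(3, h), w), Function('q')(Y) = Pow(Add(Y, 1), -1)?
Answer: 211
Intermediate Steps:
Function('q')(Y) = Pow(Add(1, Y), -1)
Function('k')(h, w) = Add(-4, Mul(Rational(1, 2), w), Mul(Rational(3, 2), h)) (Function('k')(h, w) = Add(-4, Mul(Rational(1, 2), Add(Mul(3, h), w))) = Add(-4, Mul(Rational(1, 2), Add(w, Mul(3, h)))) = Add(-4, Add(Mul(Rational(1, 2), w), Mul(Rational(3, 2), h))) = Add(-4, Mul(Rational(1, 2), w), Mul(Rational(3, 2), h)))
Function('y')(Q) = Add(-16, Mul(2, Q, Add(-4, Mul(Rational(1, 2), Q), Mul(Rational(3, 2), Pow(Add(1, Q), -1))))) (Function('y')(Q) = Add(-16, Mul(2, Mul(Q, Add(-4, Mul(Rational(1, 2), Q), Mul(Rational(3, 2), Pow(Add(1, Q), -1)))))) = Add(-16, Mul(2, Q, Add(-4, Mul(Rational(1, 2), Q), Mul(Rational(3, 2), Pow(Add(1, Q), -1))))))
Mul(Function('y')(Add(Mul(0, 4), -5)), 4) = Mul(Mul(Pow(Add(1, Add(Mul(0, 4), -5)), -1), Add(-16, Pow(Add(Mul(0, 4), -5), 3), Mul(-21, Add(Mul(0, 4), -5)), Mul(-7, Pow(Add(Mul(0, 4), -5), 2)))), 4) = Mul(Mul(Pow(Add(1, Add(0, -5)), -1), Add(-16, Pow(Add(0, -5), 3), Mul(-21, Add(0, -5)), Mul(-7, Pow(Add(0, -5), 2)))), 4) = Mul(Mul(Pow(Add(1, -5), -1), Add(-16, Pow(-5, 3), Mul(-21, -5), Mul(-7, Pow(-5, 2)))), 4) = Mul(Mul(Pow(-4, -1), Add(-16, -125, 105, Mul(-7, 25))), 4) = Mul(Mul(Rational(-1, 4), Add(-16, -125, 105, -175)), 4) = Mul(Mul(Rational(-1, 4), -211), 4) = Mul(Rational(211, 4), 4) = 211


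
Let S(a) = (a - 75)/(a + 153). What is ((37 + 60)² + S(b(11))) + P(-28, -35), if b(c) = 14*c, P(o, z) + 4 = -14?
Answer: 2883116/307 ≈ 9391.3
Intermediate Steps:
P(o, z) = -18 (P(o, z) = -4 - 14 = -18)
S(a) = (-75 + a)/(153 + a)
((37 + 60)² + S(b(11))) + P(-28, -35) = ((37 + 60)² + (-75 + 14*11)/(153 + 14*11)) - 18 = (97² + (-75 + 154)/(153 + 154)) - 18 = (9409 + 79/307) - 18 = 2888642/307 - 18 = 2883116/307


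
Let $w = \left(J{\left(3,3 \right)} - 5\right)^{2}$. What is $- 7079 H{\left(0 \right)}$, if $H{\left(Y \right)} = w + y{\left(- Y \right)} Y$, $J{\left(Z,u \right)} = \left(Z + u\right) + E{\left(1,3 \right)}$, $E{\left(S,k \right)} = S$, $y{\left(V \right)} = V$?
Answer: $-28316$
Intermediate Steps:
$J{\left(Z,u \right)} = 1 + Z + u$ ($J{\left(Z,u \right)} = \left(Z + u\right) + 1 = 1 + Z + u$)
$w = 4$ ($w = \left(\left(1 + 3 + 3\right) - 5\right)^{2} = \left(7 - 5\right)^{2} = 2^{2} = 4$)
$H{\left(Y \right)} = 4 - Y^{2}$ ($H{\left(Y \right)} = 4 + - Y Y = 4 - Y^{2}$)
$- 7079 H{\left(0 \right)} = - 7079 \left(4 - 0^{2}\right) = - 7079 \left(4 - 0\right) = - 7079 \left(4 + 0\right) = \left(-7079\right) 4 = -28316$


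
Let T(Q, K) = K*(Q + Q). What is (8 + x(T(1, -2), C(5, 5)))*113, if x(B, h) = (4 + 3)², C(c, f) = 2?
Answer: 6441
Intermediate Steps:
T(Q, K) = 2*K*Q (T(Q, K) = K*(2*Q) = 2*K*Q)
x(B, h) = 49 (x(B, h) = 7² = 49)
(8 + x(T(1, -2), C(5, 5)))*113 = (8 + 49)*113 = 57*113 = 6441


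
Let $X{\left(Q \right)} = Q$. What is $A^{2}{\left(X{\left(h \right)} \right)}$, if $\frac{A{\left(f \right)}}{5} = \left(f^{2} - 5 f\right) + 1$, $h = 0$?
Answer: $25$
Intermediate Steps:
$A{\left(f \right)} = 5 - 25 f + 5 f^{2}$ ($A{\left(f \right)} = 5 \left(\left(f^{2} - 5 f\right) + 1\right) = 5 \left(1 + f^{2} - 5 f\right) = 5 - 25 f + 5 f^{2}$)
$A^{2}{\left(X{\left(h \right)} \right)} = \left(5 - 0 + 5 \cdot 0^{2}\right)^{2} = \left(5 + 0 + 5 \cdot 0\right)^{2} = \left(5 + 0 + 0\right)^{2} = 5^{2} = 25$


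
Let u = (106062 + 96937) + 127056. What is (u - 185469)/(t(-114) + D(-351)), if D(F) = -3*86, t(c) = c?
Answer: -72293/186 ≈ -388.67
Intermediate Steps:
u = 330055 (u = 202999 + 127056 = 330055)
D(F) = -258
(u - 185469)/(t(-114) + D(-351)) = (330055 - 185469)/(-114 - 258) = 144586/(-372) = 144586*(-1/372) = -72293/186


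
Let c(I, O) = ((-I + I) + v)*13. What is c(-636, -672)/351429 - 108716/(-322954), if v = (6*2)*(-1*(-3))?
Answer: 491757662/1455069247 ≈ 0.33796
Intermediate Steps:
v = 36 (v = 12*3 = 36)
c(I, O) = 468 (c(I, O) = ((-I + I) + 36)*13 = (0 + 36)*13 = 36*13 = 468)
c(-636, -672)/351429 - 108716/(-322954) = 468/351429 - 108716/(-322954) = 468*(1/351429) - 108716*(-1/322954) = 12/9011 + 54358/161477 = 491757662/1455069247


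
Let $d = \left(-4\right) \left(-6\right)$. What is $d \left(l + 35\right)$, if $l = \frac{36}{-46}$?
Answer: $\frac{18888}{23} \approx 821.22$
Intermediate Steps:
$d = 24$
$l = - \frac{18}{23}$ ($l = 36 \left(- \frac{1}{46}\right) = - \frac{18}{23} \approx -0.78261$)
$d \left(l + 35\right) = 24 \left(- \frac{18}{23} + 35\right) = 24 \cdot \frac{787}{23} = \frac{18888}{23}$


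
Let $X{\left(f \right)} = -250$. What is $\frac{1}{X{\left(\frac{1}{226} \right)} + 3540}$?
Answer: $\frac{1}{3290} \approx 0.00030395$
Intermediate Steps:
$\frac{1}{X{\left(\frac{1}{226} \right)} + 3540} = \frac{1}{-250 + 3540} = \frac{1}{3290}$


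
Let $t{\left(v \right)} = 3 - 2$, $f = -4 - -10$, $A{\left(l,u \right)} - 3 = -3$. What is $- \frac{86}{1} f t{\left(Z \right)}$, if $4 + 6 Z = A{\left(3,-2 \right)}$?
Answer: $-516$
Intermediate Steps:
$A{\left(l,u \right)} = 0$ ($A{\left(l,u \right)} = 3 - 3 = 0$)
$Z = - \frac{2}{3}$ ($Z = - \frac{2}{3} + \frac{1}{6} \cdot 0 = - \frac{2}{3} + 0 = - \frac{2}{3} \approx -0.66667$)
$f = 6$ ($f = -4 + 10 = 6$)
$t{\left(v \right)} = 1$ ($t{\left(v \right)} = 3 - 2 = 1$)
$- \frac{86}{1} f t{\left(Z \right)} = - \frac{86}{1} \cdot 6 \cdot 1 = \left(-86\right) 1 \cdot 6 \cdot 1 = \left(-86\right) 6 \cdot 1 = \left(-516\right) 1 = -516$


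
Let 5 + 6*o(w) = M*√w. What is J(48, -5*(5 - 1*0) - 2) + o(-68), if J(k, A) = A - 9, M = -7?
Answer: -221/6 - 7*I*√17/3 ≈ -36.833 - 9.6206*I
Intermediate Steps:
o(w) = -⅚ - 7*√w/6 (o(w) = -⅚ + (-7*√w)/6 = -⅚ - 7*√w/6)
J(k, A) = -9 + A
J(48, -5*(5 - 1*0) - 2) + o(-68) = (-9 + (-5*(5 - 1*0) - 2)) + (-⅚ - 7*I*√17/3) = (-9 + (-5*(5 + 0) - 2)) + (-⅚ - 7*I*√17/3) = (-9 + (-5*5 - 2)) + (-⅚ - 7*I*√17/3) = (-9 + (-25 - 2)) + (-⅚ - 7*I*√17/3) = (-9 - 27) + (-⅚ - 7*I*√17/3) = -36 + (-⅚ - 7*I*√17/3) = -221/6 - 7*I*√17/3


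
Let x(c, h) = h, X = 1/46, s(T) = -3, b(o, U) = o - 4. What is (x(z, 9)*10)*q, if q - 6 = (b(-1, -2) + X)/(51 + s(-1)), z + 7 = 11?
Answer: 195285/368 ≈ 530.67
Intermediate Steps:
z = 4 (z = -7 + 11 = 4)
b(o, U) = -4 + o
X = 1/46 ≈ 0.021739
q = 13019/2208 (q = 6 + ((-4 - 1) + 1/46)/(51 - 3) = 6 + (-5 + 1/46)/48 = 6 - 229/46*1/48 = 6 - 229/2208 = 13019/2208 ≈ 5.8963)
(x(z, 9)*10)*q = (9*10)*(13019/2208) = 90*(13019/2208) = 195285/368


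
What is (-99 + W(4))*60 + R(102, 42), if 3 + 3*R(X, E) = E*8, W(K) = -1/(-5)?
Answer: -5817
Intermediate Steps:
W(K) = 1/5 (W(K) = -1*(-1/5) = 1/5)
R(X, E) = -1 + 8*E/3 (R(X, E) = -1 + (E*8)/3 = -1 + (8*E)/3 = -1 + 8*E/3)
(-99 + W(4))*60 + R(102, 42) = (-99 + 1/5)*60 + (-1 + (8/3)*42) = -494/5*60 + (-1 + 112) = -5928 + 111 = -5817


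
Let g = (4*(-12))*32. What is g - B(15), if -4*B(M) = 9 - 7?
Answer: -3071/2 ≈ -1535.5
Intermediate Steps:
B(M) = -½ (B(M) = -(9 - 7)/4 = -¼*2 = -½)
g = -1536 (g = -48*32 = -1536)
g - B(15) = -1536 - 1*(-½) = -1536 + ½ = -3071/2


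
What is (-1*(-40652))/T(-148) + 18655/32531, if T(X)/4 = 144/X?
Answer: -12231992881/1171116 ≈ -10445.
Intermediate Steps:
T(X) = 576/X (T(X) = 4*(144/X) = 576/X)
(-1*(-40652))/T(-148) + 18655/32531 = (-1*(-40652))/((576/(-148))) + 18655/32531 = 40652/((576*(-1/148))) + 18655*(1/32531) = 40652/(-144/37) + 18655/32531 = 40652*(-37/144) + 18655/32531 = -376031/36 + 18655/32531 = -12231992881/1171116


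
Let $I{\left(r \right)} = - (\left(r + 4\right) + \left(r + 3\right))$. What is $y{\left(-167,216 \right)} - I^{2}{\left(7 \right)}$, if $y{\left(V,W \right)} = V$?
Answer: $-608$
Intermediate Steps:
$I{\left(r \right)} = -7 - 2 r$ ($I{\left(r \right)} = - (\left(4 + r\right) + \left(3 + r\right)) = - (7 + 2 r) = -7 - 2 r$)
$y{\left(-167,216 \right)} - I^{2}{\left(7 \right)} = -167 - \left(-7 - 14\right)^{2} = -167 - \left(-21\right)^{2} = -167 - 441 = -608$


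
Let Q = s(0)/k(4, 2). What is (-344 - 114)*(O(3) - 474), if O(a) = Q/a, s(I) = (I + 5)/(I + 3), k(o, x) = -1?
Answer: 1956118/9 ≈ 2.1735e+5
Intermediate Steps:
s(I) = (5 + I)/(3 + I)
Q = -5/3 (Q = ((5 + 0)/(3 + 0))/(-1) = (5/3)*(-1) = -5/3 ≈ -1.6667)
O(a) = -5/(3*a)
(-344 - 114)*(O(3) - 474) = (-344 - 114)*(-5/3/3 - 474) = -458*(-5/3*⅓ - 474) = -458*(-5/9 - 474) = -458*(-4271/9) = 1956118/9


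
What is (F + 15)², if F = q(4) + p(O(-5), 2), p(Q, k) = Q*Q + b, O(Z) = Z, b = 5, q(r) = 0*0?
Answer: 2025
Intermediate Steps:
q(r) = 0
p(Q, k) = 5 + Q² (p(Q, k) = Q*Q + 5 = Q² + 5 = 5 + Q²)
F = 30 (F = 0 + (5 + (-5)²) = 0 + (5 + 25) = 0 + 30 = 30)
(F + 15)² = (30 + 15)² = 45² = 2025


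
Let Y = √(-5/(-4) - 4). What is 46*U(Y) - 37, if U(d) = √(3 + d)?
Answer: -37 + 23*√(12 + 2*I*√11) ≈ 45.466 + 21.275*I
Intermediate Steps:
Y = I*√11/2 (Y = √(-5*(-¼) - 4) = √(5/4 - 4) = √(-11/4) = I*√11/2 ≈ 1.6583*I)
46*U(Y) - 37 = 46*√(3 + I*√11/2) - 37 = -37 + 46*√(3 + I*√11/2)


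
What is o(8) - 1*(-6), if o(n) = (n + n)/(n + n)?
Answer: 7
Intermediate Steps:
o(n) = 1 (o(n) = (2*n)/((2*n)) = (2*n)*(1/(2*n)) = 1)
o(8) - 1*(-6) = 1 - 1*(-6) = 1 + 6 = 7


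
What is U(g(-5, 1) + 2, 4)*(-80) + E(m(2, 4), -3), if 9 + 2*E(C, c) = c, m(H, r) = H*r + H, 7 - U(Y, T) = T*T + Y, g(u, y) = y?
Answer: 954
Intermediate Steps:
U(Y, T) = 7 - Y - T**2 (U(Y, T) = 7 - (T*T + Y) = 7 - (T**2 + Y) = 7 - (Y + T**2) = 7 + (-Y - T**2) = 7 - Y - T**2)
m(H, r) = H + H*r
E(C, c) = -9/2 + c/2
U(g(-5, 1) + 2, 4)*(-80) + E(m(2, 4), -3) = (7 - (1 + 2) - 1*4**2)*(-80) + (-9/2 + (1/2)*(-3)) = (7 - 1*3 - 1*16)*(-80) + (-9/2 - 3/2) = (7 - 3 - 16)*(-80) - 6 = -12*(-80) - 6 = 960 - 6 = 954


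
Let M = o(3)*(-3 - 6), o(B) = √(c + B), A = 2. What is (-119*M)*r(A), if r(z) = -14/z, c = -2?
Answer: -7497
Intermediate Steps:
o(B) = √(-2 + B)
M = -9 (M = √(-2 + 3)*(-3 - 6) = √1*(-9) = 1*(-9) = -9)
(-119*M)*r(A) = (-119*(-9))*(-14/2) = 1071*(-14*½) = 1071*(-7) = -7497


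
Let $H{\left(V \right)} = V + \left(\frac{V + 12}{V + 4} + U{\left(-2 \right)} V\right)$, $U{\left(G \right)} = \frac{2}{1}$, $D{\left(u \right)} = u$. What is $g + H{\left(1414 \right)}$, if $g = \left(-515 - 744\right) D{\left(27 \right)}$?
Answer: $- \frac{21092746}{709} \approx -29750.0$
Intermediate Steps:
$U{\left(G \right)} = 2$ ($U{\left(G \right)} = 2 \cdot 1 = 2$)
$g = -33993$ ($g = \left(-515 - 744\right) 27 = \left(-1259\right) 27 = -33993$)
$H{\left(V \right)} = 3 V + \frac{12 + V}{4 + V}$ ($H{\left(V \right)} = V + \left(\frac{V + 12}{V + 4} + 2 V\right) = V + \left(\frac{12 + V}{4 + V} + 2 V\right) = V + \left(2 V + \frac{12 + V}{4 + V}\right) = 3 V + \frac{12 + V}{4 + V}$)
$g + H{\left(1414 \right)} = -33993 + \frac{12 + 3 \cdot 1414^{2} + 13 \cdot 1414}{4 + 1414} = -33993 + \frac{12 + 3 \cdot 1999396 + 18382}{1418} = -33993 + \frac{12 + 5998188 + 18382}{1418} = -33993 + \frac{1}{1418} \cdot 6016582 = -33993 + \frac{3008291}{709} = - \frac{21092746}{709}$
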